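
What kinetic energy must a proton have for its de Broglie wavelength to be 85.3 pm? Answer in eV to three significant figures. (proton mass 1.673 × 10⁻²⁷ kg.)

KE = 0.113 eV

p = h/λ = 6.626 × 10⁻³⁴ / 8.530 × 10⁻¹¹ = 7.768 × 10⁻²⁴ kg·m/s.
KE = p²/(2m) = (7.768 × 10⁻²⁴)² / (2 × 1.673 × 10⁻²⁷) = 1.803 × 10⁻²⁰ J = 0.113 eV.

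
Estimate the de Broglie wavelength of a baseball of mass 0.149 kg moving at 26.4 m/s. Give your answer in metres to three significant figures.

λ = 1.68 × 10⁻³⁴ m

p = mv = 0.149 × 26.4 = 3.934 kg·m/s.
λ = h/p = 6.626 × 10⁻³⁴ / 3.934 = 1.68 × 10⁻³⁴ m.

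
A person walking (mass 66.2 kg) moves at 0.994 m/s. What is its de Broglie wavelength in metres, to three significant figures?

λ = 1.01 × 10⁻³⁵ m

p = mv = 66.2 × 0.994 = 6.580 × 10¹ kg·m/s.
λ = h/p = 6.626 × 10⁻³⁴ / 6.580 × 10¹ = 1.01 × 10⁻³⁵ m.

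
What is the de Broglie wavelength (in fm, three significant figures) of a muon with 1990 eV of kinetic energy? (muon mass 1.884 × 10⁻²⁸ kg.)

KE = 1990 eV = 3.188 × 10⁻¹⁶ J.
p = √(2mKE) = √(2 × 1.884 × 10⁻²⁸ × 3.188 × 10⁻¹⁶) = 3.466 × 10⁻²² kg·m/s.
λ = h/p = 6.626 × 10⁻³⁴ / 3.466 × 10⁻²² = 1.91 × 10⁻¹² m = 1910 fm.

λ = 1910 fm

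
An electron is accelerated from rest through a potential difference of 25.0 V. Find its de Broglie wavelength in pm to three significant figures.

KE = eV = 1.602 × 10⁻¹⁹ × 25.00 = 4.005 × 10⁻¹⁸ J.
p = √(2mKE) = √(2 × 9.109 × 10⁻³¹ × 4.005 × 10⁻¹⁸) = 2.701 × 10⁻²⁴ kg·m/s.
λ = h/p = 6.626 × 10⁻³⁴ / 2.701 × 10⁻²⁴ = 2.45 × 10⁻¹⁰ m = 245 pm.

λ = 245 pm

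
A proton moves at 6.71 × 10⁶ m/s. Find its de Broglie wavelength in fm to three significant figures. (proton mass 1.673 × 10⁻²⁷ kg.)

p = mv = 1.673 × 10⁻²⁷ × 6.71 × 10⁶ = 1.123 × 10⁻²⁰ kg·m/s.
λ = h/p = 6.626 × 10⁻³⁴ / 1.123 × 10⁻²⁰ = 5.90 × 10⁻¹⁴ m = 59.0 fm.

λ = 59.0 fm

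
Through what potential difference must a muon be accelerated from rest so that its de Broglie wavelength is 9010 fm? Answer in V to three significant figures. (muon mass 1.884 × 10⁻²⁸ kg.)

p = h/λ = 6.626 × 10⁻³⁴ / 9.010 × 10⁻¹² = 7.354 × 10⁻²³ kg·m/s.
KE = p²/(2m) = 1.435 × 10⁻¹⁷ J.
V = KE/e = 1.435 × 10⁻¹⁷ / (1.602 × 10⁻¹⁹) = 89.6 V.

V = 89.6 V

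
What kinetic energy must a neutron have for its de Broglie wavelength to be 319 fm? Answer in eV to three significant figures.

p = h/λ = 6.626 × 10⁻³⁴ / 3.190 × 10⁻¹³ = 2.077 × 10⁻²¹ kg·m/s.
KE = p²/(2m) = (2.077 × 10⁻²¹)² / (2 × 1.675 × 10⁻²⁷) = 1.288 × 10⁻¹⁵ J = 8040 eV.

KE = 8040 eV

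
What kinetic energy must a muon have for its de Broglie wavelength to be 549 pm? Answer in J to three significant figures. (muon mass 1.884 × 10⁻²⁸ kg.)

KE = 3.87 × 10⁻²¹ J

p = h/λ = 6.626 × 10⁻³⁴ / 5.490 × 10⁻¹⁰ = 1.207 × 10⁻²⁴ kg·m/s.
KE = p²/(2m) = (1.207 × 10⁻²⁴)² / (2 × 1.884 × 10⁻²⁸) = 3.866 × 10⁻²¹ J = 3.87 × 10⁻²¹ J.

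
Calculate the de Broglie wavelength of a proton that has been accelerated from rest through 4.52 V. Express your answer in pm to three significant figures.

λ = 13.5 pm

KE = eV = 1.602 × 10⁻¹⁹ × 4.520 = 7.241 × 10⁻¹⁹ J.
p = √(2mKE) = √(2 × 1.673 × 10⁻²⁷ × 7.241 × 10⁻¹⁹) = 4.922 × 10⁻²³ kg·m/s.
λ = h/p = 6.626 × 10⁻³⁴ / 4.922 × 10⁻²³ = 1.35 × 10⁻¹¹ m = 13.5 pm.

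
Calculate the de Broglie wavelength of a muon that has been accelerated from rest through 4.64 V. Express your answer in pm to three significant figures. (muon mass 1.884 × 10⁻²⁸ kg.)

KE = eV = 1.602 × 10⁻¹⁹ × 4.640 = 7.433 × 10⁻¹⁹ J.
p = √(2mKE) = √(2 × 1.884 × 10⁻²⁸ × 7.433 × 10⁻¹⁹) = 1.674 × 10⁻²³ kg·m/s.
λ = h/p = 6.626 × 10⁻³⁴ / 1.674 × 10⁻²³ = 3.96 × 10⁻¹¹ m = 39.6 pm.

λ = 39.6 pm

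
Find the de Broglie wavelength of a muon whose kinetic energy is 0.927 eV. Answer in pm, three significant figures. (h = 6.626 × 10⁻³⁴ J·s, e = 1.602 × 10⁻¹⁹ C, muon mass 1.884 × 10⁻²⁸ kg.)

KE = 0.927 eV = 1.485 × 10⁻¹⁹ J.
p = √(2mKE) = √(2 × 1.884 × 10⁻²⁸ × 1.485 × 10⁻¹⁹) = 7.480 × 10⁻²⁴ kg·m/s.
λ = h/p = 6.626 × 10⁻³⁴ / 7.480 × 10⁻²⁴ = 8.86 × 10⁻¹¹ m = 88.6 pm.

λ = 88.6 pm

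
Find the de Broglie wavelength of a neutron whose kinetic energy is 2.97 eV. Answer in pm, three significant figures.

KE = 2.97 eV = 4.758 × 10⁻¹⁹ J.
p = √(2mKE) = √(2 × 1.675 × 10⁻²⁷ × 4.758 × 10⁻¹⁹) = 3.992 × 10⁻²³ kg·m/s.
λ = h/p = 6.626 × 10⁻³⁴ / 3.992 × 10⁻²³ = 1.66 × 10⁻¹¹ m = 16.6 pm.

λ = 16.6 pm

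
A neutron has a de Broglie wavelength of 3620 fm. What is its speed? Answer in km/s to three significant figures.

p = h/λ = 6.626 × 10⁻³⁴ / 3.620 × 10⁻¹² = 1.830 × 10⁻²² kg·m/s.
v = p/m = 1.830 × 10⁻²² / 1.675 × 10⁻²⁷ = 1.09 × 10⁵ m/s = 109 km/s.

v = 109 km/s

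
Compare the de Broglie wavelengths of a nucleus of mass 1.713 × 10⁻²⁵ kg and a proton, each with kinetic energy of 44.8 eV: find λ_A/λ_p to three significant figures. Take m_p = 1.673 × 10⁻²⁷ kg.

At fixed KE, p = √(2mKE) so λ = h/p ∝ 1/√m.
λ_A/λ_p = √(m_p/m_A) = √(1.673 × 10⁻²⁷/1.713 × 10⁻²⁵) = √(9.766 × 10⁻³) = 0.0988.

λ_A/λ_p = 0.0988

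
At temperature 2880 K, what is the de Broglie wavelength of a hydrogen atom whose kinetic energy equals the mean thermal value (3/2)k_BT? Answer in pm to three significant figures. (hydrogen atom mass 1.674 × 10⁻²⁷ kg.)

KE = (3/2)k_BT = 1.5 × 1.381 × 10⁻²³ × 2880 = 5.966 × 10⁻²⁰ J.
p = √(2mKE) = √(2 × 1.674 × 10⁻²⁷ × 5.966 × 10⁻²⁰) = 1.413 × 10⁻²³ kg·m/s.
λ = h/p = 4.69 × 10⁻¹¹ m = 46.9 pm.

λ = 46.9 pm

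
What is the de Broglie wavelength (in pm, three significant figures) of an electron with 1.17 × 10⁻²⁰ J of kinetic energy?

p = √(2mKE) = √(2 × 9.109 × 10⁻³¹ × 1.170 × 10⁻²⁰) = 1.460 × 10⁻²⁵ kg·m/s.
λ = h/p = 6.626 × 10⁻³⁴ / 1.460 × 10⁻²⁵ = 4.54 × 10⁻⁹ m = 4540 pm.

λ = 4540 pm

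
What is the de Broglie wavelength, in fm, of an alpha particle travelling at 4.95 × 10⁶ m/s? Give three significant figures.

λ = 20.1 fm

p = mv = 6.645 × 10⁻²⁷ × 4.95 × 10⁶ = 3.289 × 10⁻²⁰ kg·m/s.
λ = h/p = 6.626 × 10⁻³⁴ / 3.289 × 10⁻²⁰ = 2.01 × 10⁻¹⁴ m = 20.1 fm.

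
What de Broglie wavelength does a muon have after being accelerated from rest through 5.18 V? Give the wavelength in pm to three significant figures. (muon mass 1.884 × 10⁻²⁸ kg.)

KE = eV = 1.602 × 10⁻¹⁹ × 5.180 = 8.298 × 10⁻¹⁹ J.
p = √(2mKE) = √(2 × 1.884 × 10⁻²⁸ × 8.298 × 10⁻¹⁹) = 1.768 × 10⁻²³ kg·m/s.
λ = h/p = 6.626 × 10⁻³⁴ / 1.768 × 10⁻²³ = 3.75 × 10⁻¹¹ m = 37.5 pm.

λ = 37.5 pm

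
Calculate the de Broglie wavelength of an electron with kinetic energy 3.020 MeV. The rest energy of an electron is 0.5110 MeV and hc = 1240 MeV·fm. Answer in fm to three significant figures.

Total energy E = KE + m₀c² = 3.020 + 0.5110 = 3.5310 MeV.
(pc)² = E² − (m₀c²)² = (3.5310)² − (0.5110)² = 12.21 MeV², so pc = 3.494 MeV.
λ = hc/(pc) = 1240 MeV·fm / 3.494 MeV = 355 fm.

λ = 355 fm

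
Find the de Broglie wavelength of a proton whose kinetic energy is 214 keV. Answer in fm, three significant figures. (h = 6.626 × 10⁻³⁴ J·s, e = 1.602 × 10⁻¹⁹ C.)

λ = 61.9 fm

KE = 214 keV = 3.428 × 10⁻¹⁴ J.
p = √(2mKE) = √(2 × 1.673 × 10⁻²⁷ × 3.428 × 10⁻¹⁴) = 1.071 × 10⁻²⁰ kg·m/s.
λ = h/p = 6.626 × 10⁻³⁴ / 1.071 × 10⁻²⁰ = 6.19 × 10⁻¹⁴ m = 61.9 fm.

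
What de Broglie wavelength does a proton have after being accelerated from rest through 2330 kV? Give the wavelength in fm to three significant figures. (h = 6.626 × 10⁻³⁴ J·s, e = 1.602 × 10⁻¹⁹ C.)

KE = eV = 1.602 × 10⁻¹⁹ × 2.330 × 10⁶ = 3.733 × 10⁻¹³ J.
p = √(2mKE) = √(2 × 1.673 × 10⁻²⁷ × 3.733 × 10⁻¹³) = 3.534 × 10⁻²⁰ kg·m/s.
λ = h/p = 6.626 × 10⁻³⁴ / 3.534 × 10⁻²⁰ = 1.87 × 10⁻¹⁴ m = 18.7 fm.

λ = 18.7 fm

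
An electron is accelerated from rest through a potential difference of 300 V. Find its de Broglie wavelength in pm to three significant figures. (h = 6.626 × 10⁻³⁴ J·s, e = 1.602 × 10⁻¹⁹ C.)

λ = 70.8 pm

KE = eV = 1.602 × 10⁻¹⁹ × 300.0 = 4.806 × 10⁻¹⁷ J.
p = √(2mKE) = √(2 × 9.109 × 10⁻³¹ × 4.806 × 10⁻¹⁷) = 9.357 × 10⁻²⁴ kg·m/s.
λ = h/p = 6.626 × 10⁻³⁴ / 9.357 × 10⁻²⁴ = 7.08 × 10⁻¹¹ m = 70.8 pm.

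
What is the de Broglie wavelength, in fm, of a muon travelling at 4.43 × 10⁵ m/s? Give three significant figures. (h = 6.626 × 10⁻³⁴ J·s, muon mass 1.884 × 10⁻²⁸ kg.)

λ = 7940 fm

p = mv = 1.884 × 10⁻²⁸ × 4.43 × 10⁵ = 8.346 × 10⁻²³ kg·m/s.
λ = h/p = 6.626 × 10⁻³⁴ / 8.346 × 10⁻²³ = 7.94 × 10⁻¹² m = 7940 fm.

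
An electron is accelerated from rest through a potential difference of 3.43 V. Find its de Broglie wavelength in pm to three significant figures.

λ = 662 pm

KE = eV = 1.602 × 10⁻¹⁹ × 3.430 = 5.495 × 10⁻¹⁹ J.
p = √(2mKE) = √(2 × 9.109 × 10⁻³¹ × 5.495 × 10⁻¹⁹) = 1.001 × 10⁻²⁴ kg·m/s.
λ = h/p = 6.626 × 10⁻³⁴ / 1.001 × 10⁻²⁴ = 6.62 × 10⁻¹⁰ m = 662 pm.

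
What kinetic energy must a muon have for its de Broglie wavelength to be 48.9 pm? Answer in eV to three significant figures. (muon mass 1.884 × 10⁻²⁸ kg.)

KE = 3.04 eV

p = h/λ = 6.626 × 10⁻³⁴ / 4.890 × 10⁻¹¹ = 1.355 × 10⁻²³ kg·m/s.
KE = p²/(2m) = (1.355 × 10⁻²³)² / (2 × 1.884 × 10⁻²⁸) = 4.873 × 10⁻¹⁹ J = 3.04 eV.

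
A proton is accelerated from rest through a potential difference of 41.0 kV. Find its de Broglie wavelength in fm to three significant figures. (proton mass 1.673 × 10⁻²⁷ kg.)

KE = eV = 1.602 × 10⁻¹⁹ × 4.100 × 10⁴ = 6.568 × 10⁻¹⁵ J.
p = √(2mKE) = √(2 × 1.673 × 10⁻²⁷ × 6.568 × 10⁻¹⁵) = 4.688 × 10⁻²¹ kg·m/s.
λ = h/p = 6.626 × 10⁻³⁴ / 4.688 × 10⁻²¹ = 1.41 × 10⁻¹³ m = 141 fm.

λ = 141 fm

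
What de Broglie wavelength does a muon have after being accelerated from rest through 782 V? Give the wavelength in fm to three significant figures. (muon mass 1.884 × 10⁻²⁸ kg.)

KE = eV = 1.602 × 10⁻¹⁹ × 782.0 = 1.253 × 10⁻¹⁶ J.
p = √(2mKE) = √(2 × 1.884 × 10⁻²⁸ × 1.253 × 10⁻¹⁶) = 2.173 × 10⁻²² kg·m/s.
λ = h/p = 6.626 × 10⁻³⁴ / 2.173 × 10⁻²² = 3.05 × 10⁻¹² m = 3050 fm.

λ = 3050 fm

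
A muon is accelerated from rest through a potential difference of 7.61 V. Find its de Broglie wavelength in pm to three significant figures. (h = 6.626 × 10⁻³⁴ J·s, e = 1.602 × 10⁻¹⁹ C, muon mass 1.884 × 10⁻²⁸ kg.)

KE = eV = 1.602 × 10⁻¹⁹ × 7.610 = 1.219 × 10⁻¹⁸ J.
p = √(2mKE) = √(2 × 1.884 × 10⁻²⁸ × 1.219 × 10⁻¹⁸) = 2.143 × 10⁻²³ kg·m/s.
λ = h/p = 6.626 × 10⁻³⁴ / 2.143 × 10⁻²³ = 3.09 × 10⁻¹¹ m = 30.9 pm.

λ = 30.9 pm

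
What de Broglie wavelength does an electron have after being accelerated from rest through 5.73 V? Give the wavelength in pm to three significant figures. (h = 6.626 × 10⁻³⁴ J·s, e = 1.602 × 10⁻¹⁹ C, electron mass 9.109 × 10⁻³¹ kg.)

λ = 512 pm

KE = eV = 1.602 × 10⁻¹⁹ × 5.730 = 9.179 × 10⁻¹⁹ J.
p = √(2mKE) = √(2 × 9.109 × 10⁻³¹ × 9.179 × 10⁻¹⁹) = 1.293 × 10⁻²⁴ kg·m/s.
λ = h/p = 6.626 × 10⁻³⁴ / 1.293 × 10⁻²⁴ = 5.12 × 10⁻¹⁰ m = 512 pm.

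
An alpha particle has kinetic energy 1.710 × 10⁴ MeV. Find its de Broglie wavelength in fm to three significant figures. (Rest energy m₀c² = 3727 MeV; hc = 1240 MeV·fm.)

Total energy E = KE + m₀c² = 1.710 × 10⁴ + 3727 = 20827 MeV.
(pc)² = E² − (m₀c²)² = (20827)² − (3727)² = 4.199 × 10⁸ MeV², so pc = 2.049 × 10⁴ MeV.
λ = hc/(pc) = 1240 MeV·fm / 2.049 × 10⁴ MeV = 0.0605 fm.

λ = 0.0605 fm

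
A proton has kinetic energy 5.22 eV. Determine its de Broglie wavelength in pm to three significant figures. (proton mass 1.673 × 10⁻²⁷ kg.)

KE = 5.22 eV = 8.362 × 10⁻¹⁹ J.
p = √(2mKE) = √(2 × 1.673 × 10⁻²⁷ × 8.362 × 10⁻¹⁹) = 5.290 × 10⁻²³ kg·m/s.
λ = h/p = 6.626 × 10⁻³⁴ / 5.290 × 10⁻²³ = 1.25 × 10⁻¹¹ m = 12.5 pm.

λ = 12.5 pm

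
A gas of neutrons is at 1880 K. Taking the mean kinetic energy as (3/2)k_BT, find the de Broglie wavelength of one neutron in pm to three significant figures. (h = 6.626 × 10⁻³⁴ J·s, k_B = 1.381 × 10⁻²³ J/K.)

λ = 58.0 pm

KE = (3/2)k_BT = 1.5 × 1.381 × 10⁻²³ × 1880 = 3.894 × 10⁻²⁰ J.
p = √(2mKE) = √(2 × 1.675 × 10⁻²⁷ × 3.894 × 10⁻²⁰) = 1.142 × 10⁻²³ kg·m/s.
λ = h/p = 5.80 × 10⁻¹¹ m = 58.0 pm.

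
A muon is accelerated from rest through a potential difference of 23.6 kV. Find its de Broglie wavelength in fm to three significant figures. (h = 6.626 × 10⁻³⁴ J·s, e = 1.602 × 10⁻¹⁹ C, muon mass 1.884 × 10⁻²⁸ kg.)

λ = 555 fm

KE = eV = 1.602 × 10⁻¹⁹ × 2.360 × 10⁴ = 3.781 × 10⁻¹⁵ J.
p = √(2mKE) = √(2 × 1.884 × 10⁻²⁸ × 3.781 × 10⁻¹⁵) = 1.194 × 10⁻²¹ kg·m/s.
λ = h/p = 6.626 × 10⁻³⁴ / 1.194 × 10⁻²¹ = 5.55 × 10⁻¹³ m = 555 fm.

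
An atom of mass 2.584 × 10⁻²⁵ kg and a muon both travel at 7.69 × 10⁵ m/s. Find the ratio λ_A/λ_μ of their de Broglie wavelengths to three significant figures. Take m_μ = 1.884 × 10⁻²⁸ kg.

At fixed v, p = mv so λ = h/(mv) ∝ 1/m.
λ_A/λ_μ = m_μ/m_A = 1.884 × 10⁻²⁸/2.584 × 10⁻²⁵ = 7.29 × 10⁻⁴.

λ_A/λ_μ = 7.29 × 10⁻⁴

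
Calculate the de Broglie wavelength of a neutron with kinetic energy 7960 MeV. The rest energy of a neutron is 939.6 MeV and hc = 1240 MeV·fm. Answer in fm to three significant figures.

λ = 0.140 fm

Total energy E = KE + m₀c² = 7960 + 939.6 = 8899.6 MeV.
(pc)² = E² − (m₀c²)² = (8899.6)² − (939.6)² = 7.832 × 10⁷ MeV², so pc = 8850 MeV.
λ = hc/(pc) = 1240 MeV·fm / 8850 MeV = 0.140 fm.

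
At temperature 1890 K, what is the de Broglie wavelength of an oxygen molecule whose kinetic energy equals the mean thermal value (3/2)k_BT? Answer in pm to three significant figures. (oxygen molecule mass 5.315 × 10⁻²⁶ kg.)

λ = 10.3 pm

KE = (3/2)k_BT = 1.5 × 1.381 × 10⁻²³ × 1890 = 3.915 × 10⁻²⁰ J.
p = √(2mKE) = √(2 × 5.315 × 10⁻²⁶ × 3.915 × 10⁻²⁰) = 6.451 × 10⁻²³ kg·m/s.
λ = h/p = 1.03 × 10⁻¹¹ m = 10.3 pm.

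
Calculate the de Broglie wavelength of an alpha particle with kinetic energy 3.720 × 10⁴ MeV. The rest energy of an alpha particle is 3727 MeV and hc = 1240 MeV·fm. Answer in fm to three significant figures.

Total energy E = KE + m₀c² = 3.720 × 10⁴ + 3727 = 40927 MeV.
(pc)² = E² − (m₀c²)² = (40927)² − (3727)² = 1.661 × 10⁹ MeV², so pc = 4.076 × 10⁴ MeV.
λ = hc/(pc) = 1240 MeV·fm / 4.076 × 10⁴ MeV = 0.0304 fm.

λ = 0.0304 fm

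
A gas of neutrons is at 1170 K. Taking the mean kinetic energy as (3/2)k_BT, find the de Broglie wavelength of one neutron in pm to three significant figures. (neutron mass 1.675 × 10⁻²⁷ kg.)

λ = 73.5 pm

KE = (3/2)k_BT = 1.5 × 1.381 × 10⁻²³ × 1170 = 2.424 × 10⁻²⁰ J.
p = √(2mKE) = √(2 × 1.675 × 10⁻²⁷ × 2.424 × 10⁻²⁰) = 9.011 × 10⁻²⁴ kg·m/s.
λ = h/p = 7.35 × 10⁻¹¹ m = 73.5 pm.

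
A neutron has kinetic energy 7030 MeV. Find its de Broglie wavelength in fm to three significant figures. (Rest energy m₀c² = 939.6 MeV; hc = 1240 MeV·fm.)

Total energy E = KE + m₀c² = 7030 + 939.6 = 7969.6 MeV.
(pc)² = E² − (m₀c²)² = (7969.6)² − (939.6)² = 6.263 × 10⁷ MeV², so pc = 7914 MeV.
λ = hc/(pc) = 1240 MeV·fm / 7914 MeV = 0.157 fm.

λ = 0.157 fm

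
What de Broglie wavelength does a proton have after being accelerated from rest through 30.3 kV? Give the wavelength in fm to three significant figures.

λ = 164 fm

KE = eV = 1.602 × 10⁻¹⁹ × 3.030 × 10⁴ = 4.854 × 10⁻¹⁵ J.
p = √(2mKE) = √(2 × 1.673 × 10⁻²⁷ × 4.854 × 10⁻¹⁵) = 4.030 × 10⁻²¹ kg·m/s.
λ = h/p = 6.626 × 10⁻³⁴ / 4.030 × 10⁻²¹ = 1.64 × 10⁻¹³ m = 164 fm.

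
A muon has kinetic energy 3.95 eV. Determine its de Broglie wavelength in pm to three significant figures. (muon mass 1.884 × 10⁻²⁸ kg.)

KE = 3.95 eV = 6.328 × 10⁻¹⁹ J.
p = √(2mKE) = √(2 × 1.884 × 10⁻²⁸ × 6.328 × 10⁻¹⁹) = 1.544 × 10⁻²³ kg·m/s.
λ = h/p = 6.626 × 10⁻³⁴ / 1.544 × 10⁻²³ = 4.29 × 10⁻¹¹ m = 42.9 pm.

λ = 42.9 pm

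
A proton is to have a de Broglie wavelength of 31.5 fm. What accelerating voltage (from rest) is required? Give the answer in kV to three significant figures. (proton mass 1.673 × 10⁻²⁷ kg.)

V = 825 kV

p = h/λ = 6.626 × 10⁻³⁴ / 3.150 × 10⁻¹⁴ = 2.103 × 10⁻²⁰ kg·m/s.
KE = p²/(2m) = 1.322 × 10⁻¹³ J.
V = KE/e = 1.322 × 10⁻¹³ / (1.602 × 10⁻¹⁹) = 825 kV.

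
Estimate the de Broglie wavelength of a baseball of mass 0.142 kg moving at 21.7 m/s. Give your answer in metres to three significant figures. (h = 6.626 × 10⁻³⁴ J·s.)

λ = 2.15 × 10⁻³⁴ m

p = mv = 0.142 × 21.7 = 3.081 kg·m/s.
λ = h/p = 6.626 × 10⁻³⁴ / 3.081 = 2.15 × 10⁻³⁴ m.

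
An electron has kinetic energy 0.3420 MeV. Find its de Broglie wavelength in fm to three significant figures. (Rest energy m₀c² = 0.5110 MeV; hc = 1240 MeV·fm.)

λ = 1820 fm

Total energy E = KE + m₀c² = 0.3420 + 0.5110 = 0.8530 MeV.
(pc)² = E² − (m₀c²)² = (0.8530)² − (0.5110)² = 0.4665 MeV², so pc = 0.6830 MeV.
λ = hc/(pc) = 1240 MeV·fm / 0.6830 MeV = 1820 fm.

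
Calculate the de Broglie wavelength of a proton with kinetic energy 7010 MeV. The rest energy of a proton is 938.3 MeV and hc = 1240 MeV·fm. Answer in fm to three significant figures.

Total energy E = KE + m₀c² = 7010 + 938.3 = 7948.3 MeV.
(pc)² = E² − (m₀c²)² = (7948.3)² − (938.3)² = 6.230 × 10⁷ MeV², so pc = 7893 MeV.
λ = hc/(pc) = 1240 MeV·fm / 7893 MeV = 0.157 fm.

λ = 0.157 fm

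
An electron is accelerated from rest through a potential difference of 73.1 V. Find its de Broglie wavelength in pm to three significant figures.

λ = 143 pm

KE = eV = 1.602 × 10⁻¹⁹ × 73.10 = 1.171 × 10⁻¹⁷ J.
p = √(2mKE) = √(2 × 9.109 × 10⁻³¹ × 1.171 × 10⁻¹⁷) = 4.619 × 10⁻²⁴ kg·m/s.
λ = h/p = 6.626 × 10⁻³⁴ / 4.619 × 10⁻²⁴ = 1.43 × 10⁻¹⁰ m = 143 pm.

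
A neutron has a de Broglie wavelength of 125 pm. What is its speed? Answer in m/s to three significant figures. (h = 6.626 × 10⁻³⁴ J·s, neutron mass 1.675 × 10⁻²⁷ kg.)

p = h/λ = 6.626 × 10⁻³⁴ / 1.250 × 10⁻¹⁰ = 5.301 × 10⁻²⁴ kg·m/s.
v = p/m = 5.301 × 10⁻²⁴ / 1.675 × 10⁻²⁷ = 3.16 × 10³ m/s = 3160 m/s.

v = 3160 m/s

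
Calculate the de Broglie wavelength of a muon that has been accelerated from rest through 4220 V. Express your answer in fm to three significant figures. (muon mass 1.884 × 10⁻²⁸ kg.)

λ = 1310 fm

KE = eV = 1.602 × 10⁻¹⁹ × 4220 = 6.760 × 10⁻¹⁶ J.
p = √(2mKE) = √(2 × 1.884 × 10⁻²⁸ × 6.760 × 10⁻¹⁶) = 5.047 × 10⁻²² kg·m/s.
λ = h/p = 6.626 × 10⁻³⁴ / 5.047 × 10⁻²² = 1.31 × 10⁻¹² m = 1310 fm.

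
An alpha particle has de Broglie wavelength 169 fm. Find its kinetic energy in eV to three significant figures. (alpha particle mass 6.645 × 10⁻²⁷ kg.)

KE = 7220 eV

p = h/λ = 6.626 × 10⁻³⁴ / 1.690 × 10⁻¹³ = 3.921 × 10⁻²¹ kg·m/s.
KE = p²/(2m) = (3.921 × 10⁻²¹)² / (2 × 6.645 × 10⁻²⁷) = 1.157 × 10⁻¹⁵ J = 7220 eV.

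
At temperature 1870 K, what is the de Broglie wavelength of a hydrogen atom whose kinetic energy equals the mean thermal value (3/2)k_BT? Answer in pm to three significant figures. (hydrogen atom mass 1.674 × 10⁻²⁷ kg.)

KE = (3/2)k_BT = 1.5 × 1.381 × 10⁻²³ × 1870 = 3.874 × 10⁻²⁰ J.
p = √(2mKE) = √(2 × 1.674 × 10⁻²⁷ × 3.874 × 10⁻²⁰) = 1.139 × 10⁻²³ kg·m/s.
λ = h/p = 5.82 × 10⁻¹¹ m = 58.2 pm.

λ = 58.2 pm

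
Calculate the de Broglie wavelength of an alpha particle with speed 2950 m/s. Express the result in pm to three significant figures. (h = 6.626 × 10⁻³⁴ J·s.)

p = mv = 6.645 × 10⁻²⁷ × 2950 = 1.960 × 10⁻²³ kg·m/s.
λ = h/p = 6.626 × 10⁻³⁴ / 1.960 × 10⁻²³ = 3.38 × 10⁻¹¹ m = 33.8 pm.

λ = 33.8 pm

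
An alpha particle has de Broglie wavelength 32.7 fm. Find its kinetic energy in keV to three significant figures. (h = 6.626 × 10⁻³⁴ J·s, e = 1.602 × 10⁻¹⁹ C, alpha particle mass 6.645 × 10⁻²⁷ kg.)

p = h/λ = 6.626 × 10⁻³⁴ / 3.270 × 10⁻¹⁴ = 2.026 × 10⁻²⁰ kg·m/s.
KE = p²/(2m) = (2.026 × 10⁻²⁰)² / (2 × 6.645 × 10⁻²⁷) = 3.089 × 10⁻¹⁴ J = 193 keV.

KE = 193 keV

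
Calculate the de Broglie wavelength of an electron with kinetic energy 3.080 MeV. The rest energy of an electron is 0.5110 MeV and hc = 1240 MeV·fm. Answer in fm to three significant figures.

Total energy E = KE + m₀c² = 3.080 + 0.5110 = 3.5910 MeV.
(pc)² = E² − (m₀c²)² = (3.5910)² − (0.5110)² = 12.63 MeV², so pc = 3.554 MeV.
λ = hc/(pc) = 1240 MeV·fm / 3.554 MeV = 349 fm.

λ = 349 fm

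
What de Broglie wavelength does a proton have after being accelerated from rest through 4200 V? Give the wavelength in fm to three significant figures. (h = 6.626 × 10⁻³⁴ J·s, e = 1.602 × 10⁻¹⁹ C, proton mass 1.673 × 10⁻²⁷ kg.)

KE = eV = 1.602 × 10⁻¹⁹ × 4200 = 6.728 × 10⁻¹⁶ J.
p = √(2mKE) = √(2 × 1.673 × 10⁻²⁷ × 6.728 × 10⁻¹⁶) = 1.500 × 10⁻²¹ kg·m/s.
λ = h/p = 6.626 × 10⁻³⁴ / 1.500 × 10⁻²¹ = 4.42 × 10⁻¹³ m = 442 fm.

λ = 442 fm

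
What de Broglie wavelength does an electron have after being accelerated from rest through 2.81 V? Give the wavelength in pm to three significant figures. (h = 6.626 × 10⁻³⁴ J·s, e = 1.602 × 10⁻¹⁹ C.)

λ = 732 pm

KE = eV = 1.602 × 10⁻¹⁹ × 2.810 = 4.502 × 10⁻¹⁹ J.
p = √(2mKE) = √(2 × 9.109 × 10⁻³¹ × 4.502 × 10⁻¹⁹) = 9.056 × 10⁻²⁵ kg·m/s.
λ = h/p = 6.626 × 10⁻³⁴ / 9.056 × 10⁻²⁵ = 7.32 × 10⁻¹⁰ m = 732 pm.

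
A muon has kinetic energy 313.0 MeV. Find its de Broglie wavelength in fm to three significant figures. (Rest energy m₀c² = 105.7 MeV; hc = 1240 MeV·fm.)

λ = 3.06 fm

Total energy E = KE + m₀c² = 313.0 + 105.7 = 418.7 MeV.
(pc)² = E² − (m₀c²)² = (418.7)² − (105.7)² = 1.641 × 10⁵ MeV², so pc = 405.1 MeV.
λ = hc/(pc) = 1240 MeV·fm / 405.1 MeV = 3.06 fm.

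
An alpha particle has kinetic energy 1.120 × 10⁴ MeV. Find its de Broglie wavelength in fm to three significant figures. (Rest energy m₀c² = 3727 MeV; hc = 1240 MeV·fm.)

Total energy E = KE + m₀c² = 1.120 × 10⁴ + 3727 = 14927 MeV.
(pc)² = E² − (m₀c²)² = (14927)² − (3727)² = 2.089 × 10⁸ MeV², so pc = 1.445 × 10⁴ MeV.
λ = hc/(pc) = 1240 MeV·fm / 1.445 × 10⁴ MeV = 0.0858 fm.

λ = 0.0858 fm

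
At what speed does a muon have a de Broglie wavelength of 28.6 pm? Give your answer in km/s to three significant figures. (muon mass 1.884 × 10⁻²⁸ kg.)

p = h/λ = 6.626 × 10⁻³⁴ / 2.860 × 10⁻¹¹ = 2.317 × 10⁻²³ kg·m/s.
v = p/m = 2.317 × 10⁻²³ / 1.884 × 10⁻²⁸ = 1.23 × 10⁵ m/s = 123 km/s.

v = 123 km/s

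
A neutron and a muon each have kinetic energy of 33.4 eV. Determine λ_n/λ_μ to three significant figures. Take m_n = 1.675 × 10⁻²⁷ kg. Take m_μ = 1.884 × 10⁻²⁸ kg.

λ_n/λ_μ = 0.335

At fixed KE, p = √(2mKE) so λ = h/p ∝ 1/√m.
λ_n/λ_μ = √(m_μ/m_n) = √(1.884 × 10⁻²⁸/1.675 × 10⁻²⁷) = √(0.1125) = 0.335.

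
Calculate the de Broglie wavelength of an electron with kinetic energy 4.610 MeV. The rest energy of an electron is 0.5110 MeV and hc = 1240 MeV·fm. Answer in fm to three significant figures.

Total energy E = KE + m₀c² = 4.610 + 0.5110 = 5.1210 MeV.
(pc)² = E² − (m₀c²)² = (5.1210)² − (0.5110)² = 25.96 MeV², so pc = 5.095 MeV.
λ = hc/(pc) = 1240 MeV·fm / 5.095 MeV = 243 fm.

λ = 243 fm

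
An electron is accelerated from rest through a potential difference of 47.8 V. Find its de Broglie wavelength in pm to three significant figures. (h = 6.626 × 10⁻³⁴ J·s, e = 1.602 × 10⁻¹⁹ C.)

λ = 177 pm

KE = eV = 1.602 × 10⁻¹⁹ × 47.80 = 7.658 × 10⁻¹⁸ J.
p = √(2mKE) = √(2 × 9.109 × 10⁻³¹ × 7.658 × 10⁻¹⁸) = 3.735 × 10⁻²⁴ kg·m/s.
λ = h/p = 6.626 × 10⁻³⁴ / 3.735 × 10⁻²⁴ = 1.77 × 10⁻¹⁰ m = 177 pm.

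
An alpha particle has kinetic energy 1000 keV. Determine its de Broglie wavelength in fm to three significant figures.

λ = 14.4 fm

KE = 1000 keV = 1.602 × 10⁻¹³ J.
p = √(2mKE) = √(2 × 6.645 × 10⁻²⁷ × 1.602 × 10⁻¹³) = 4.614 × 10⁻²⁰ kg·m/s.
λ = h/p = 6.626 × 10⁻³⁴ / 4.614 × 10⁻²⁰ = 1.44 × 10⁻¹⁴ m = 14.4 fm.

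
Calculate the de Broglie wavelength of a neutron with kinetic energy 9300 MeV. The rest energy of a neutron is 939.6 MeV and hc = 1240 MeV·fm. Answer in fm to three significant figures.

Total energy E = KE + m₀c² = 9300 + 939.6 = 10239.6 MeV.
(pc)² = E² − (m₀c²)² = (10239.6)² − (939.6)² = 1.040 × 10⁸ MeV², so pc = 1.020 × 10⁴ MeV.
λ = hc/(pc) = 1240 MeV·fm / 1.020 × 10⁴ MeV = 0.122 fm.

λ = 0.122 fm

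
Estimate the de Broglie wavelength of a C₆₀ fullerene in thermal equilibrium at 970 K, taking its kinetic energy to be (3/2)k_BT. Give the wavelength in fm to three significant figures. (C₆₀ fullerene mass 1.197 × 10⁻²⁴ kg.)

λ = 3020 fm

KE = (3/2)k_BT = 1.5 × 1.381 × 10⁻²³ × 970 = 2.009 × 10⁻²⁰ J.
p = √(2mKE) = √(2 × 1.197 × 10⁻²⁴ × 2.009 × 10⁻²⁰) = 2.193 × 10⁻²² kg·m/s.
λ = h/p = 3.02 × 10⁻¹² m = 3020 fm.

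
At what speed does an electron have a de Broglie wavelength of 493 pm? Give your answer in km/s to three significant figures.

p = h/λ = 6.626 × 10⁻³⁴ / 4.930 × 10⁻¹⁰ = 1.344 × 10⁻²⁴ kg·m/s.
v = p/m = 1.344 × 10⁻²⁴ / 9.109 × 10⁻³¹ = 1.48 × 10⁶ m/s = 1480 km/s.

v = 1480 km/s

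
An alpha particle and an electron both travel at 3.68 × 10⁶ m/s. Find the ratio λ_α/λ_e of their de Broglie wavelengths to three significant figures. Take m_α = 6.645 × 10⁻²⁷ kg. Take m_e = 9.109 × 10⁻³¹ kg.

λ_α/λ_e = 1.37 × 10⁻⁴

At fixed v, p = mv so λ = h/(mv) ∝ 1/m.
λ_α/λ_e = m_e/m_α = 9.109 × 10⁻³¹/6.645 × 10⁻²⁷ = 1.37 × 10⁻⁴.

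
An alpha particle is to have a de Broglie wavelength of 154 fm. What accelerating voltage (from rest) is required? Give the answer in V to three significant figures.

p = h/λ = 6.626 × 10⁻³⁴ / 1.540 × 10⁻¹³ = 4.303 × 10⁻²¹ kg·m/s.
KE = p²/(2m) = 1.393 × 10⁻¹⁵ J.
V = KE/2e = 1.393 × 10⁻¹⁵ / (2 × 1.602 × 10⁻¹⁹) = 4350 V.

V = 4350 V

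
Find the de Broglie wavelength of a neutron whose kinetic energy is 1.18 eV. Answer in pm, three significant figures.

λ = 26.3 pm

KE = 1.18 eV = 1.890 × 10⁻¹⁹ J.
p = √(2mKE) = √(2 × 1.675 × 10⁻²⁷ × 1.890 × 10⁻¹⁹) = 2.516 × 10⁻²³ kg·m/s.
λ = h/p = 6.626 × 10⁻³⁴ / 2.516 × 10⁻²³ = 2.63 × 10⁻¹¹ m = 26.3 pm.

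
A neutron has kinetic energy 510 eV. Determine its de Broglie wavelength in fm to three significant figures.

λ = 1270 fm

KE = 510 eV = 8.170 × 10⁻¹⁷ J.
p = √(2mKE) = √(2 × 1.675 × 10⁻²⁷ × 8.170 × 10⁻¹⁷) = 5.232 × 10⁻²² kg·m/s.
λ = h/p = 6.626 × 10⁻³⁴ / 5.232 × 10⁻²² = 1.27 × 10⁻¹² m = 1270 fm.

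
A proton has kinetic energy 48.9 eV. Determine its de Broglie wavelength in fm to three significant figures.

λ = 4090 fm

KE = 48.9 eV = 7.834 × 10⁻¹⁸ J.
p = √(2mKE) = √(2 × 1.673 × 10⁻²⁷ × 7.834 × 10⁻¹⁸) = 1.619 × 10⁻²² kg·m/s.
λ = h/p = 6.626 × 10⁻³⁴ / 1.619 × 10⁻²² = 4.09 × 10⁻¹² m = 4090 fm.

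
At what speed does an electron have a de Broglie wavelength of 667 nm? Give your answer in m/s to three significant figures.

p = h/λ = 6.626 × 10⁻³⁴ / 6.670 × 10⁻⁷ = 9.934 × 10⁻²⁸ kg·m/s.
v = p/m = 9.934 × 10⁻²⁸ / 9.109 × 10⁻³¹ = 1.09 × 10³ m/s = 1090 m/s.

v = 1090 m/s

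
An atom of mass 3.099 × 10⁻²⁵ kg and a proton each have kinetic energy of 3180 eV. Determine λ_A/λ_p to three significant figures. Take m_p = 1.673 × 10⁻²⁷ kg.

At fixed KE, p = √(2mKE) so λ = h/p ∝ 1/√m.
λ_A/λ_p = √(m_p/m_A) = √(1.673 × 10⁻²⁷/3.099 × 10⁻²⁵) = √(5.399 × 10⁻³) = 0.0735.

λ_A/λ_p = 0.0735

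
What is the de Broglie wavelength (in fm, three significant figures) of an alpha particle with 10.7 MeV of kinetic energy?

λ = 4.39 fm

KE = 10.7 MeV = 1.714 × 10⁻¹² J.
p = √(2mKE) = √(2 × 6.645 × 10⁻²⁷ × 1.714 × 10⁻¹²) = 1.509 × 10⁻¹⁹ kg·m/s.
λ = h/p = 6.626 × 10⁻³⁴ / 1.509 × 10⁻¹⁹ = 4.39 × 10⁻¹⁵ m = 4.39 fm.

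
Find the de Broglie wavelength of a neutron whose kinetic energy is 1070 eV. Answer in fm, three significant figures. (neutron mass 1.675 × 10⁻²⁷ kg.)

KE = 1070 eV = 1.714 × 10⁻¹⁶ J.
p = √(2mKE) = √(2 × 1.675 × 10⁻²⁷ × 1.714 × 10⁻¹⁶) = 7.578 × 10⁻²² kg·m/s.
λ = h/p = 6.626 × 10⁻³⁴ / 7.578 × 10⁻²² = 8.74 × 10⁻¹³ m = 874 fm.

λ = 874 fm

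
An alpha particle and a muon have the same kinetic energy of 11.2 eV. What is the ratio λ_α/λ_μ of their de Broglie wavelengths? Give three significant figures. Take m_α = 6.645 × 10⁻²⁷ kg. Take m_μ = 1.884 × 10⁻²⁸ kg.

At fixed KE, p = √(2mKE) so λ = h/p ∝ 1/√m.
λ_α/λ_μ = √(m_μ/m_α) = √(1.884 × 10⁻²⁸/6.645 × 10⁻²⁷) = √(0.02835) = 0.168.

λ_α/λ_μ = 0.168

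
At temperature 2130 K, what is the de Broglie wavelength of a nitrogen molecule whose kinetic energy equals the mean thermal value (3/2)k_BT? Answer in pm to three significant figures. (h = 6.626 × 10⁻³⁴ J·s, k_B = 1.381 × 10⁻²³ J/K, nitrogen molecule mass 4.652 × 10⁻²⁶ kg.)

λ = 10.3 pm

KE = (3/2)k_BT = 1.5 × 1.381 × 10⁻²³ × 2130 = 4.412 × 10⁻²⁰ J.
p = √(2mKE) = √(2 × 4.652 × 10⁻²⁶ × 4.412 × 10⁻²⁰) = 6.407 × 10⁻²³ kg·m/s.
λ = h/p = 1.03 × 10⁻¹¹ m = 10.3 pm.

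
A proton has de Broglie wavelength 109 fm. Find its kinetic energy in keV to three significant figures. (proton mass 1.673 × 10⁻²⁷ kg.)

p = h/λ = 6.626 × 10⁻³⁴ / 1.090 × 10⁻¹³ = 6.079 × 10⁻²¹ kg·m/s.
KE = p²/(2m) = (6.079 × 10⁻²¹)² / (2 × 1.673 × 10⁻²⁷) = 1.104 × 10⁻¹⁴ J = 68.9 keV.

KE = 68.9 keV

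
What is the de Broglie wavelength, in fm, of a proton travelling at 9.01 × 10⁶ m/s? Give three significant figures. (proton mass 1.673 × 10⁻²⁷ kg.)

λ = 44.0 fm

p = mv = 1.673 × 10⁻²⁷ × 9.01 × 10⁶ = 1.507 × 10⁻²⁰ kg·m/s.
λ = h/p = 6.626 × 10⁻³⁴ / 1.507 × 10⁻²⁰ = 4.40 × 10⁻¹⁴ m = 44.0 fm.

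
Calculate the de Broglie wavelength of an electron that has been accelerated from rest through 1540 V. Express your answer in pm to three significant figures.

KE = eV = 1.602 × 10⁻¹⁹ × 1540 = 2.467 × 10⁻¹⁶ J.
p = √(2mKE) = √(2 × 9.109 × 10⁻³¹ × 2.467 × 10⁻¹⁶) = 2.120 × 10⁻²³ kg·m/s.
λ = h/p = 6.626 × 10⁻³⁴ / 2.120 × 10⁻²³ = 3.13 × 10⁻¹¹ m = 31.3 pm.

λ = 31.3 pm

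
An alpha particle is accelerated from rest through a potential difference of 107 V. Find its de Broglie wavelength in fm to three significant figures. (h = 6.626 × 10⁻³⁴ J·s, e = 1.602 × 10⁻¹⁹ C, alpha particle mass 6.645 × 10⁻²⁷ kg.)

KE = 2eV = 2 × 1.602 × 10⁻¹⁹ × 107.0 = 3.428 × 10⁻¹⁷ J.
p = √(2mKE) = √(2 × 6.645 × 10⁻²⁷ × 3.428 × 10⁻¹⁷) = 6.750 × 10⁻²² kg·m/s.
λ = h/p = 6.626 × 10⁻³⁴ / 6.750 × 10⁻²² = 9.82 × 10⁻¹³ m = 982 fm.

λ = 982 fm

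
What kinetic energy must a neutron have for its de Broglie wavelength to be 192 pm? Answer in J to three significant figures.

p = h/λ = 6.626 × 10⁻³⁴ / 1.920 × 10⁻¹⁰ = 3.451 × 10⁻²⁴ kg·m/s.
KE = p²/(2m) = (3.451 × 10⁻²⁴)² / (2 × 1.675 × 10⁻²⁷) = 3.555 × 10⁻²¹ J = 3.56 × 10⁻²¹ J.

KE = 3.56 × 10⁻²¹ J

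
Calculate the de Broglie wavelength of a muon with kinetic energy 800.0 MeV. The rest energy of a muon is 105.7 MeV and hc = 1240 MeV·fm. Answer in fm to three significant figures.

λ = 1.38 fm

Total energy E = KE + m₀c² = 800.0 + 105.7 = 905.7 MeV.
(pc)² = E² − (m₀c²)² = (905.7)² − (105.7)² = 8.091 × 10⁵ MeV², so pc = 899.5 MeV.
λ = hc/(pc) = 1240 MeV·fm / 899.5 MeV = 1.38 fm.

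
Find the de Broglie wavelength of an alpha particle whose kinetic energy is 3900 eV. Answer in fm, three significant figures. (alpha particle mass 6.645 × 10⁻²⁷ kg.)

KE = 3900 eV = 6.248 × 10⁻¹⁶ J.
p = √(2mKE) = √(2 × 6.645 × 10⁻²⁷ × 6.248 × 10⁻¹⁶) = 2.882 × 10⁻²¹ kg·m/s.
λ = h/p = 6.626 × 10⁻³⁴ / 2.882 × 10⁻²¹ = 2.30 × 10⁻¹³ m = 230 fm.

λ = 230 fm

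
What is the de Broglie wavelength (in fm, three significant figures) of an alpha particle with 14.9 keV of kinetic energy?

λ = 118 fm

KE = 14.9 keV = 2.387 × 10⁻¹⁵ J.
p = √(2mKE) = √(2 × 6.645 × 10⁻²⁷ × 2.387 × 10⁻¹⁵) = 5.632 × 10⁻²¹ kg·m/s.
λ = h/p = 6.626 × 10⁻³⁴ / 5.632 × 10⁻²¹ = 1.18 × 10⁻¹³ m = 118 fm.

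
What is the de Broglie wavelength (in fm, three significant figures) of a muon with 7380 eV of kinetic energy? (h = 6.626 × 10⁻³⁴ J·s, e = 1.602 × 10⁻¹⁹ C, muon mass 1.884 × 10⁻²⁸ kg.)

λ = 993 fm

KE = 7380 eV = 1.182 × 10⁻¹⁵ J.
p = √(2mKE) = √(2 × 1.884 × 10⁻²⁸ × 1.182 × 10⁻¹⁵) = 6.674 × 10⁻²² kg·m/s.
λ = h/p = 6.626 × 10⁻³⁴ / 6.674 × 10⁻²² = 9.93 × 10⁻¹³ m = 993 fm.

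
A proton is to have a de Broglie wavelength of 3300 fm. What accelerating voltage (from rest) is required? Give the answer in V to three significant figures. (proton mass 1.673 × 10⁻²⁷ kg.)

p = h/λ = 6.626 × 10⁻³⁴ / 3.300 × 10⁻¹² = 2.008 × 10⁻²² kg·m/s.
KE = p²/(2m) = 1.205 × 10⁻¹⁷ J.
V = KE/e = 1.205 × 10⁻¹⁷ / (1.602 × 10⁻¹⁹) = 75.2 V.

V = 75.2 V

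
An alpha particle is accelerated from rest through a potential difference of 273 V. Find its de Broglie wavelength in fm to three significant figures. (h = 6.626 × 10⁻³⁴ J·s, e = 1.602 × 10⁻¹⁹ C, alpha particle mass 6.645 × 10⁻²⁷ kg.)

λ = 615 fm

KE = 2eV = 2 × 1.602 × 10⁻¹⁹ × 273.0 = 8.747 × 10⁻¹⁷ J.
p = √(2mKE) = √(2 × 6.645 × 10⁻²⁷ × 8.747 × 10⁻¹⁷) = 1.078 × 10⁻²¹ kg·m/s.
λ = h/p = 6.626 × 10⁻³⁴ / 1.078 × 10⁻²¹ = 6.15 × 10⁻¹³ m = 615 fm.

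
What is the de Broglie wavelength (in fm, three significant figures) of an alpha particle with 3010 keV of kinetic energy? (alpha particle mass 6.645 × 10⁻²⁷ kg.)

λ = 8.28 fm

KE = 3010 keV = 4.822 × 10⁻¹³ J.
p = √(2mKE) = √(2 × 6.645 × 10⁻²⁷ × 4.822 × 10⁻¹³) = 8.005 × 10⁻²⁰ kg·m/s.
λ = h/p = 6.626 × 10⁻³⁴ / 8.005 × 10⁻²⁰ = 8.28 × 10⁻¹⁵ m = 8.28 fm.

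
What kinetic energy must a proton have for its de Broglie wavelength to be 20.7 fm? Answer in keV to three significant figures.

KE = 1910 keV

p = h/λ = 6.626 × 10⁻³⁴ / 2.070 × 10⁻¹⁴ = 3.201 × 10⁻²⁰ kg·m/s.
KE = p²/(2m) = (3.201 × 10⁻²⁰)² / (2 × 1.673 × 10⁻²⁷) = 3.062 × 10⁻¹³ J = 1910 keV.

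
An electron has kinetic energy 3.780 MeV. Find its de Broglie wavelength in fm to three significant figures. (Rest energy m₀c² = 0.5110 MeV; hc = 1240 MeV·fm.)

λ = 291 fm

Total energy E = KE + m₀c² = 3.780 + 0.5110 = 4.2910 MeV.
(pc)² = E² − (m₀c²)² = (4.2910)² − (0.5110)² = 18.15 MeV², so pc = 4.260 MeV.
λ = hc/(pc) = 1240 MeV·fm / 4.260 MeV = 291 fm.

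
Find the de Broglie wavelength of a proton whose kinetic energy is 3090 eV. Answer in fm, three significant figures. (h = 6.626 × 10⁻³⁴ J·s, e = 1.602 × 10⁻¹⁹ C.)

KE = 3090 eV = 4.950 × 10⁻¹⁶ J.
p = √(2mKE) = √(2 × 1.673 × 10⁻²⁷ × 4.950 × 10⁻¹⁶) = 1.287 × 10⁻²¹ kg·m/s.
λ = h/p = 6.626 × 10⁻³⁴ / 1.287 × 10⁻²¹ = 5.15 × 10⁻¹³ m = 515 fm.

λ = 515 fm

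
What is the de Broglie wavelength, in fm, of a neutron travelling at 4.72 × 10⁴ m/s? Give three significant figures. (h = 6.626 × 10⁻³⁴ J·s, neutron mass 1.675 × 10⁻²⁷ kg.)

p = mv = 1.675 × 10⁻²⁷ × 4.72 × 10⁴ = 7.906 × 10⁻²³ kg·m/s.
λ = h/p = 6.626 × 10⁻³⁴ / 7.906 × 10⁻²³ = 8.38 × 10⁻¹² m = 8380 fm.

λ = 8380 fm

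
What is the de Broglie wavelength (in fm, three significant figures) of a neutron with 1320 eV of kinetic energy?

KE = 1320 eV = 2.115 × 10⁻¹⁶ J.
p = √(2mKE) = √(2 × 1.675 × 10⁻²⁷ × 2.115 × 10⁻¹⁶) = 8.417 × 10⁻²² kg·m/s.
λ = h/p = 6.626 × 10⁻³⁴ / 8.417 × 10⁻²² = 7.87 × 10⁻¹³ m = 787 fm.

λ = 787 fm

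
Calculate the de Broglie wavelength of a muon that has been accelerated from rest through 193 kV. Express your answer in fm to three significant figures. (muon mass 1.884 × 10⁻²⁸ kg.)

KE = eV = 1.602 × 10⁻¹⁹ × 1.930 × 10⁵ = 3.092 × 10⁻¹⁴ J.
p = √(2mKE) = √(2 × 1.884 × 10⁻²⁸ × 3.092 × 10⁻¹⁴) = 3.413 × 10⁻²¹ kg·m/s.
λ = h/p = 6.626 × 10⁻³⁴ / 3.413 × 10⁻²¹ = 1.94 × 10⁻¹³ m = 194 fm.

λ = 194 fm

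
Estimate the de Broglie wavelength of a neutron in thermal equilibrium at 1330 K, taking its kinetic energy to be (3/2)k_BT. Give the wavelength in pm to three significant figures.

λ = 69.0 pm

KE = (3/2)k_BT = 1.5 × 1.381 × 10⁻²³ × 1330 = 2.755 × 10⁻²⁰ J.
p = √(2mKE) = √(2 × 1.675 × 10⁻²⁷ × 2.755 × 10⁻²⁰) = 9.607 × 10⁻²⁴ kg·m/s.
λ = h/p = 6.90 × 10⁻¹¹ m = 69.0 pm.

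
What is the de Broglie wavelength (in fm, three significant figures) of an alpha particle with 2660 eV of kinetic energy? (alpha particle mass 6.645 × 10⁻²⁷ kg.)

KE = 2660 eV = 4.261 × 10⁻¹⁶ J.
p = √(2mKE) = √(2 × 6.645 × 10⁻²⁷ × 4.261 × 10⁻¹⁶) = 2.380 × 10⁻²¹ kg·m/s.
λ = h/p = 6.626 × 10⁻³⁴ / 2.380 × 10⁻²¹ = 2.78 × 10⁻¹³ m = 278 fm.

λ = 278 fm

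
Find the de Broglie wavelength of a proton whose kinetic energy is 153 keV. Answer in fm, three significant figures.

λ = 73.2 fm

KE = 153 keV = 2.451 × 10⁻¹⁴ J.
p = √(2mKE) = √(2 × 1.673 × 10⁻²⁷ × 2.451 × 10⁻¹⁴) = 9.056 × 10⁻²¹ kg·m/s.
λ = h/p = 6.626 × 10⁻³⁴ / 9.056 × 10⁻²¹ = 7.32 × 10⁻¹⁴ m = 73.2 fm.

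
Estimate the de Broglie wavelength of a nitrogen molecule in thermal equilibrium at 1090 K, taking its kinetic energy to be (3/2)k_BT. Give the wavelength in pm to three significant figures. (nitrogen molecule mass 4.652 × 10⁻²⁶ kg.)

λ = 14.5 pm

KE = (3/2)k_BT = 1.5 × 1.381 × 10⁻²³ × 1090 = 2.258 × 10⁻²⁰ J.
p = √(2mKE) = √(2 × 4.652 × 10⁻²⁶ × 2.258 × 10⁻²⁰) = 4.583 × 10⁻²³ kg·m/s.
λ = h/p = 1.45 × 10⁻¹¹ m = 14.5 pm.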